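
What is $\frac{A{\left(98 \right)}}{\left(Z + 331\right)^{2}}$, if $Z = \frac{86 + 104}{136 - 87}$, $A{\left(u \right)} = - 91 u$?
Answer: $- \frac{21412118}{269255281} \approx -0.079523$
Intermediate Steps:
$Z = \frac{190}{49} \approx 3.8776$
$\frac{A{\left(98 \right)}}{\left(Z + 331\right)^{2}} = \frac{\left(-91\right) 98}{\left(\frac{190}{49} + 331\right)^{2}} = - \frac{8918}{\left(\frac{16409}{49}\right)^{2}} = - \frac{8918}{\frac{269255281}{2401}} = \left(-8918\right) \frac{2401}{269255281} = - \frac{21412118}{269255281}$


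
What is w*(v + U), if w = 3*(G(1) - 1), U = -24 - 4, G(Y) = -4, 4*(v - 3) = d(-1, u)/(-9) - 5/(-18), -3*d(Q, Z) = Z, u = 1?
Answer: 26915/72 ≈ 373.82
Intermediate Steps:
d(Q, Z) = -Z/3
v = 665/216 (v = 3 + (-1/3*1/(-9) - 5/(-18))/4 = 3 + (-1/3*(-1/9) - 5*(-1/18))/4 = 3 + (1/27 + 5/18)/4 = 3 + (1/4)*(17/54) = 3 + 17/216 = 665/216 ≈ 3.0787)
U = -28
w = -15 (w = 3*(-4 - 1) = 3*(-5) = -15)
w*(v + U) = -15*(665/216 - 28) = -15*(-5383/216) = 26915/72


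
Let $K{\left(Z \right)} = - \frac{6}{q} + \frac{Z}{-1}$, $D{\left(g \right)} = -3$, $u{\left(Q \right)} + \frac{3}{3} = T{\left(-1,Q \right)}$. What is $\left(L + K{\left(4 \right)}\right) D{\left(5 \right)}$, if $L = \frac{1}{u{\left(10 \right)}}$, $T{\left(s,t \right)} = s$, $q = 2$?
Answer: $\frac{45}{2} \approx 22.5$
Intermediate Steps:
$u{\left(Q \right)} = -2$ ($u{\left(Q \right)} = -1 - 1 = -2$)
$L = - \frac{1}{2}$ ($L = \frac{1}{-2} = - \frac{1}{2} \approx -0.5$)
$K{\left(Z \right)} = -3 - Z$ ($K{\left(Z \right)} = - \frac{6}{2} + \frac{Z}{-1} = \left(-6\right) \frac{1}{2} + Z \left(-1\right) = -3 - Z$)
$\left(L + K{\left(4 \right)}\right) D{\left(5 \right)} = \left(- \frac{1}{2} - 7\right) \left(-3\right) = \left(- \frac{15}{2}\right) \left(-3\right) = \frac{45}{2}$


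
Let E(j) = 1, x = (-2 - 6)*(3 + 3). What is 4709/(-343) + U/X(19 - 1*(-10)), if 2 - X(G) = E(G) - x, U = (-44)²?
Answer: -885371/16121 ≈ -54.920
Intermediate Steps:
x = -48 (x = -8*6 = -48)
U = 1936
X(G) = -47 (X(G) = 2 - (1 - 1*(-48)) = 2 - (1 + 48) = 2 - 1*49 = 2 - 49 = -47)
4709/(-343) + U/X(19 - 1*(-10)) = 4709/(-343) + 1936/(-47) = 4709*(-1/343) + 1936*(-1/47) = -4709/343 - 1936/47 = -885371/16121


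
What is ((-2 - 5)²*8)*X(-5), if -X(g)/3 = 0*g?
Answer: 0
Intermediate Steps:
X(g) = 0 (X(g) = -0*g = -3*0 = 0)
((-2 - 5)²*8)*X(-5) = ((-2 - 5)²*8)*0 = ((-7)²*8)*0 = (49*8)*0 = 392*0 = 0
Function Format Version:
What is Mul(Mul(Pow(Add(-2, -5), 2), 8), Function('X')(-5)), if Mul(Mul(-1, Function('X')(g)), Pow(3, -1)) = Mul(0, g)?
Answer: 0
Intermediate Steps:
Function('X')(g) = 0 (Function('X')(g) = Mul(-3, Mul(0, g)) = Mul(-3, 0) = 0)
Mul(Mul(Pow(Add(-2, -5), 2), 8), Function('X')(-5)) = Mul(Mul(Pow(Add(-2, -5), 2), 8), 0) = Mul(Mul(Pow(-7, 2), 8), 0) = Mul(Mul(49, 8), 0) = Mul(392, 0) = 0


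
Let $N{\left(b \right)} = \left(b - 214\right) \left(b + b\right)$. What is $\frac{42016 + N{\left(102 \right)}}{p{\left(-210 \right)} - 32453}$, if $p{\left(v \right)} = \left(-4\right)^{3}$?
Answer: $- \frac{19168}{32517} \approx -0.58948$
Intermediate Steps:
$p{\left(v \right)} = -64$
$N{\left(b \right)} = 2 b \left(-214 + b\right)$ ($N{\left(b \right)} = \left(-214 + b\right) 2 b = 2 b \left(-214 + b\right)$)
$\frac{42016 + N{\left(102 \right)}}{p{\left(-210 \right)} - 32453} = \frac{42016 + 2 \cdot 102 \left(-214 + 102\right)}{-64 - 32453} = \frac{42016 + 2 \cdot 102 \left(-112\right)}{-32517} = \left(42016 - 22848\right) \left(- \frac{1}{32517}\right) = 19168 \left(- \frac{1}{32517}\right) = - \frac{19168}{32517}$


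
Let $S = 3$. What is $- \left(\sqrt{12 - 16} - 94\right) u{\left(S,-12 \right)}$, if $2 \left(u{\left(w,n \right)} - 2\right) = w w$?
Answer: $611 - 13 i \approx 611.0 - 13.0 i$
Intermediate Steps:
$u{\left(w,n \right)} = 2 + \frac{w^{2}}{2}$ ($u{\left(w,n \right)} = 2 + \frac{w w}{2} = 2 + \frac{w^{2}}{2}$)
$- \left(\sqrt{12 - 16} - 94\right) u{\left(S,-12 \right)} = - \left(\sqrt{12 - 16} - 94\right) \left(2 + \frac{3^{2}}{2}\right) = - \left(\sqrt{-4} - 94\right) \left(2 + \frac{1}{2} \cdot 9\right) = - \left(2 i - 94\right) \left(2 + \frac{9}{2}\right) = - \frac{\left(-94 + 2 i\right) 13}{2} = - (-611 + 13 i) = 611 - 13 i$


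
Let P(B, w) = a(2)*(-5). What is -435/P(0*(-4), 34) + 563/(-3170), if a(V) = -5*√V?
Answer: -563/3170 - 87*√2/10 ≈ -12.481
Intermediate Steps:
P(B, w) = 25*√2 (P(B, w) = -5*√2*(-5) = 25*√2)
-435/P(0*(-4), 34) + 563/(-3170) = -435*√2/50 + 563/(-3170) = -87*√2/10 + 563*(-1/3170) = -87*√2/10 - 563/3170 = -563/3170 - 87*√2/10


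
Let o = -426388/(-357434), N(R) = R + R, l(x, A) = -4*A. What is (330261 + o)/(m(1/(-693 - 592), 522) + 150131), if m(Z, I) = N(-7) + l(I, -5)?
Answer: 59023468331/26832034229 ≈ 2.1997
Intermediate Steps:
N(R) = 2*R
o = 213194/178717 (o = -426388*(-1/357434) = 213194/178717 ≈ 1.1929)
m(Z, I) = 6 (m(Z, I) = 2*(-7) - 4*(-5) = -14 + 20 = 6)
(330261 + o)/(m(1/(-693 - 592), 522) + 150131) = (330261 + 213194/178717)/(6 + 150131) = (59023468331/178717)/150137 = (59023468331/178717)*(1/150137) = 59023468331/26832034229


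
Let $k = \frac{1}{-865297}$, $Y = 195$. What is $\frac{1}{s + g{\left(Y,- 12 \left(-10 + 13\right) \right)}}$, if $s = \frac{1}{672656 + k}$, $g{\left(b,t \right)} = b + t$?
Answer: $\frac{582047218831}{92545508659426} \approx 0.0062893$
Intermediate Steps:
$k = - \frac{1}{865297} \approx -1.1557 \cdot 10^{-6}$
$s = \frac{865297}{582047218831}$ ($s = \frac{1}{672656 - \frac{1}{865297}} = \frac{1}{\frac{582047218831}{865297}} = \frac{865297}{582047218831} \approx 1.4866 \cdot 10^{-6}$)
$\frac{1}{s + g{\left(Y,- 12 \left(-10 + 13\right) \right)}} = \frac{1}{\frac{865297}{582047218831} + \left(195 - 12 \left(-10 + 13\right)\right)} = \frac{1}{\frac{865297}{582047218831} + \left(195 - 36\right)} = \frac{1}{\frac{865297}{582047218831} + 159} = \frac{1}{\frac{92545508659426}{582047218831}} = \frac{582047218831}{92545508659426}$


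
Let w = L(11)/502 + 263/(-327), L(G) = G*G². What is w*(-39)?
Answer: -3941743/54718 ≈ -72.037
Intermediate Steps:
L(G) = G³
w = 303211/164154 (w = 11³/502 + 263/(-327) = 1331*(1/502) + 263*(-1/327) = 1331/502 - 263/327 = 303211/164154 ≈ 1.8471)
w*(-39) = (303211/164154)*(-39) = -3941743/54718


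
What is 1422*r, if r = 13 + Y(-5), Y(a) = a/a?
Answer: 19908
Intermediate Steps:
Y(a) = 1
r = 14 (r = 13 + 1 = 14)
1422*r = 1422*14 = 19908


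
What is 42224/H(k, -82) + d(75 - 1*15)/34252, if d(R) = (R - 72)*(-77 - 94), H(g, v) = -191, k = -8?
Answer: -361466129/1635533 ≈ -221.01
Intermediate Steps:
d(R) = 12312 - 171*R (d(R) = (-72 + R)*(-171) = 12312 - 171*R)
42224/H(k, -82) + d(75 - 1*15)/34252 = 42224/(-191) + (12312 - 171*(75 - 1*15))/34252 = 42224*(-1/191) + (12312 - 171*(75 - 15))*(1/34252) = -42224/191 + (12312 - 171*60)*(1/34252) = -42224/191 + (12312 - 10260)*(1/34252) = -42224/191 + 2052*(1/34252) = -42224/191 + 513/8563 = -361466129/1635533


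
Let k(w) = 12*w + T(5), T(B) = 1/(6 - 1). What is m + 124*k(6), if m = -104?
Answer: 44244/5 ≈ 8848.8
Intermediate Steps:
T(B) = 1/5
k(w) = 1/5 + 12*w (k(w) = 12*w + 1/5 = 1/5 + 12*w)
m + 124*k(6) = -104 + 124*(1/5 + 12*6) = -104 + 124*(1/5 + 72) = -104 + 124*(361/5) = -104 + 44764/5 = 44244/5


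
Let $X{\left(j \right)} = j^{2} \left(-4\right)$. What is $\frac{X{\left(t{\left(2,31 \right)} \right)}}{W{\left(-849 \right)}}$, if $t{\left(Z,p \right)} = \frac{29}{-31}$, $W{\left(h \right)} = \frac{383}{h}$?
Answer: $\frac{2856036}{368063} \approx 7.7596$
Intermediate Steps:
$t{\left(Z,p \right)} = - \frac{29}{31}$ ($t{\left(Z,p \right)} = 29 \left(- \frac{1}{31}\right) = - \frac{29}{31}$)
$X{\left(j \right)} = - 4 j^{2}$
$\frac{X{\left(t{\left(2,31 \right)} \right)}}{W{\left(-849 \right)}} = \frac{\left(-4\right) \left(- \frac{29}{31}\right)^{2}}{383 \frac{1}{-849}} = \frac{\left(-4\right) \frac{841}{961}}{383 \left(- \frac{1}{849}\right)} = - \frac{3364}{961 \left(- \frac{383}{849}\right)} = \left(- \frac{3364}{961}\right) \left(- \frac{849}{383}\right) = \frac{2856036}{368063}$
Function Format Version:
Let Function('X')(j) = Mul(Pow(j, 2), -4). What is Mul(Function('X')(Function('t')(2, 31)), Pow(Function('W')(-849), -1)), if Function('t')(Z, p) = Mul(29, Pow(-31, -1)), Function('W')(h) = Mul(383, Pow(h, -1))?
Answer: Rational(2856036, 368063) ≈ 7.7596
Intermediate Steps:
Function('t')(Z, p) = Rational(-29, 31) (Function('t')(Z, p) = Mul(29, Rational(-1, 31)) = Rational(-29, 31))
Function('X')(j) = Mul(-4, Pow(j, 2))
Mul(Function('X')(Function('t')(2, 31)), Pow(Function('W')(-849), -1)) = Mul(Mul(-4, Pow(Rational(-29, 31), 2)), Pow(Mul(383, Pow(-849, -1)), -1)) = Mul(Mul(-4, Rational(841, 961)), Pow(Mul(383, Rational(-1, 849)), -1)) = Mul(Rational(-3364, 961), Pow(Rational(-383, 849), -1)) = Mul(Rational(-3364, 961), Rational(-849, 383)) = Rational(2856036, 368063)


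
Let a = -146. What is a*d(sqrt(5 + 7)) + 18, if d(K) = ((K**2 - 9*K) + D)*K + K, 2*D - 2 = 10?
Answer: 15786 - 5548*sqrt(3) ≈ 6176.6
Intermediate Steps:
D = 6 (D = 1 + (1/2)*10 = 1 + 5 = 6)
d(K) = K + K*(6 + K**2 - 9*K) (d(K) = ((K**2 - 9*K) + 6)*K + K = (6 + K**2 - 9*K)*K + K = K*(6 + K**2 - 9*K) + K = K + K*(6 + K**2 - 9*K))
a*d(sqrt(5 + 7)) + 18 = -146*sqrt(5 + 7)*(7 + (sqrt(5 + 7))**2 - 9*sqrt(5 + 7)) + 18 = -146*sqrt(12)*(7 + (sqrt(12))**2 - 18*sqrt(3)) + 18 = -146*2*sqrt(3)*(7 + (2*sqrt(3))**2 - 18*sqrt(3)) + 18 = -146*2*sqrt(3)*(7 + 12 - 18*sqrt(3)) + 18 = -146*2*sqrt(3)*(19 - 18*sqrt(3)) + 18 = -292*sqrt(3)*(19 - 18*sqrt(3)) + 18 = 18 - 292*sqrt(3)*(19 - 18*sqrt(3))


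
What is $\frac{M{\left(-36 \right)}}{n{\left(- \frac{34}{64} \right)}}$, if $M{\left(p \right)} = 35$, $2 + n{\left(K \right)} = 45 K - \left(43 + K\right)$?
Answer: $- \frac{280}{547} \approx -0.51188$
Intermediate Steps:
$n{\left(K \right)} = -45 + 44 K$ ($n{\left(K \right)} = -2 + \left(45 K - \left(43 + K\right)\right) = -2 + \left(-43 + 44 K\right) = -45 + 44 K$)
$\frac{M{\left(-36 \right)}}{n{\left(- \frac{34}{64} \right)}} = \frac{35}{-45 + 44 \left(- \frac{34}{64}\right)} = \frac{35}{-45 + 44 \left(\left(-34\right) \frac{1}{64}\right)} = \frac{35}{-45 + 44 \left(- \frac{17}{32}\right)} = \frac{35}{-45 - \frac{187}{8}} = \frac{35}{- \frac{547}{8}} = 35 \left(- \frac{8}{547}\right) = - \frac{280}{547}$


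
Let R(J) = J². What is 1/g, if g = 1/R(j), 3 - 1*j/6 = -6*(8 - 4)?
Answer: 26244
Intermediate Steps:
j = 162 (j = 18 - (-36)*(8 - 4) = 18 - (-36)*4 = 18 - 6*(-24) = 18 + 144 = 162)
g = 1/26244 (g = 1/(162²) = 1/26244 ≈ 3.8104e-5)
1/g = 1/(1/26244) = 26244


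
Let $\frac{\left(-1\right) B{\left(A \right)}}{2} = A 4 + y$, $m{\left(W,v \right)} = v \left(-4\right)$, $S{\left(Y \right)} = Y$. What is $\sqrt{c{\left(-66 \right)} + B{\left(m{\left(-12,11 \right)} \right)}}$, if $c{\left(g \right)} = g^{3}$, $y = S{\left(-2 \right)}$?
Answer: $14 i \sqrt{1465} \approx 535.85 i$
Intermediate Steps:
$y = -2$
$m{\left(W,v \right)} = - 4 v$
$B{\left(A \right)} = 4 - 8 A$ ($B{\left(A \right)} = - 2 \left(A 4 - 2\right) = - 2 \left(4 A - 2\right) = - 2 \left(-2 + 4 A\right) = 4 - 8 A$)
$\sqrt{c{\left(-66 \right)} + B{\left(m{\left(-12,11 \right)} \right)}} = \sqrt{\left(-66\right)^{3} - \left(-4 + 8 \left(\left(-4\right) 11\right)\right)} = \sqrt{-287496 + \left(4 - -352\right)} = \sqrt{-287496 + \left(4 + 352\right)} = \sqrt{-287496 + 356} = \sqrt{-287140} = 14 i \sqrt{1465}$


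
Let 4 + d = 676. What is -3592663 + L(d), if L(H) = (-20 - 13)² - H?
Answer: -3592246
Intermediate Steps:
d = 672 (d = -4 + 676 = 672)
L(H) = 1089 - H (L(H) = (-33)² - H = 1089 - H)
-3592663 + L(d) = -3592663 + (1089 - 1*672) = -3592663 + (1089 - 672) = -3592663 + 417 = -3592246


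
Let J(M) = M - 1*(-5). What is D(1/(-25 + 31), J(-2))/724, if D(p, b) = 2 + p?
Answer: 13/4344 ≈ 0.0029926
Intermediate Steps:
J(M) = 5 + M (J(M) = M + 5 = 5 + M)
D(1/(-25 + 31), J(-2))/724 = (2 + 1/(-25 + 31))/724 = (2 + 1/6)*(1/724) = (2 + ⅙)*(1/724) = (13/6)*(1/724) = 13/4344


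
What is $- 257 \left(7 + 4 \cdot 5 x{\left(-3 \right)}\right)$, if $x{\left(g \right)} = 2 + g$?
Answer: $3341$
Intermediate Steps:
$- 257 \left(7 + 4 \cdot 5 x{\left(-3 \right)}\right) = - 257 \left(7 + 4 \cdot 5 \left(2 - 3\right)\right) = - 257 \left(7 + 20 \left(-1\right)\right) = - 257 \left(7 - 20\right) = \left(-257\right) \left(-13\right) = 3341$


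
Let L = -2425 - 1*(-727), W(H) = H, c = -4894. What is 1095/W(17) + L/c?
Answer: 2693898/41599 ≈ 64.759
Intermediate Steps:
L = -1698 (L = -2425 + 727 = -1698)
1095/W(17) + L/c = 1095/17 - 1698/(-4894) = 1095*(1/17) - 1698*(-1/4894) = 1095/17 + 849/2447 = 2693898/41599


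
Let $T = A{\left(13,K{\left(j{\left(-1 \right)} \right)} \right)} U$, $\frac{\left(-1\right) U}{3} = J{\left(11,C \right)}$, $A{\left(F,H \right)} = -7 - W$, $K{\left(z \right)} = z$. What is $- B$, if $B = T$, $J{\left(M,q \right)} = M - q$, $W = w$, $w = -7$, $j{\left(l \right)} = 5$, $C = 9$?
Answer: $0$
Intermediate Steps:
$W = -7$
$A{\left(F,H \right)} = 0$ ($A{\left(F,H \right)} = -7 - -7 = -7 + 7 = 0$)
$U = -6$ ($U = - 3 \left(11 - 9\right) = \left(-3\right) 2 = -6$)
$T = 0$ ($T = 0 \left(-6\right) = 0$)
$B = 0$
$- B = \left(-1\right) 0 = 0$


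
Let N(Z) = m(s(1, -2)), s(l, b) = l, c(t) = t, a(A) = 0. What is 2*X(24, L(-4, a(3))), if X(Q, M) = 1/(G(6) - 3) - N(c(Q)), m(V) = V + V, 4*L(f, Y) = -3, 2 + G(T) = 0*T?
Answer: -22/5 ≈ -4.4000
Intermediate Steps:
G(T) = -2 (G(T) = -2 + 0*T = -2 + 0 = -2)
L(f, Y) = -¾ (L(f, Y) = (¼)*(-3) = -¾)
m(V) = 2*V
N(Z) = 2 (N(Z) = 2*1 = 2)
X(Q, M) = -11/5 (X(Q, M) = 1/(-2 - 3) - 1*2 = 1/(-5) - 2 = -⅕ - 2 = -11/5)
2*X(24, L(-4, a(3))) = 2*(-11/5) = -22/5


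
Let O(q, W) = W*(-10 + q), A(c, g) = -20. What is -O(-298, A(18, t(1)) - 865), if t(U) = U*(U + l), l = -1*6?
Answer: -272580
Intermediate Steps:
l = -6
t(U) = U*(-6 + U) (t(U) = U*(U - 6) = U*(-6 + U))
-O(-298, A(18, t(1)) - 865) = -(-20 - 865)*(-10 - 298) = -(-885)*(-308) = -1*272580 = -272580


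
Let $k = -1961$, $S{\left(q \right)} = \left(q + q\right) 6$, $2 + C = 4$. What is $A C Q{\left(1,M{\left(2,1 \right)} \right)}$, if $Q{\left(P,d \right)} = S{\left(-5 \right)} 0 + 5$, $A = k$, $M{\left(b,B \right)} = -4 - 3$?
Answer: $-19610$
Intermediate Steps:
$C = 2$ ($C = -2 + 4 = 2$)
$M{\left(b,B \right)} = -7$ ($M{\left(b,B \right)} = -4 - 3 = -7$)
$S{\left(q \right)} = 12 q$ ($S{\left(q \right)} = 2 q 6 = 12 q$)
$A = -1961$
$Q{\left(P,d \right)} = 5$ ($Q{\left(P,d \right)} = 12 \left(-5\right) 0 + 5 = \left(-60\right) 0 + 5 = 0 + 5 = 5$)
$A C Q{\left(1,M{\left(2,1 \right)} \right)} = - 1961 \cdot 2 \cdot 5 = \left(-1961\right) 10 = -19610$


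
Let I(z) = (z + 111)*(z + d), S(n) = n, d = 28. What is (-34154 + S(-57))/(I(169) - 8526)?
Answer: -34211/46634 ≈ -0.73361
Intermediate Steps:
I(z) = (28 + z)*(111 + z) (I(z) = (z + 111)*(z + 28) = (111 + z)*(28 + z) = (28 + z)*(111 + z))
(-34154 + S(-57))/(I(169) - 8526) = (-34154 - 57)/((3108 + 169² + 139*169) - 8526) = -34211/((3108 + 28561 + 23491) - 8526) = -34211/(55160 - 8526) = -34211/46634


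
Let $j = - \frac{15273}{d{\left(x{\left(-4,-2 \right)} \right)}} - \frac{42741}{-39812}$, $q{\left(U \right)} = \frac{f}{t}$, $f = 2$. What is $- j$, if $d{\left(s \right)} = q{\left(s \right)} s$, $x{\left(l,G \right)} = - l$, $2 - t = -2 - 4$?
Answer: $\frac{608005935}{39812} \approx 15272.0$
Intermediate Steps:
$t = 8$ ($t = 2 - \left(-2 - 4\right) = 2 - -6 = 2 + 6 = 8$)
$q{\left(U \right)} = \frac{1}{4}$ ($q{\left(U \right)} = \frac{2}{8} = 2 \cdot \frac{1}{8} = \frac{1}{4}$)
$d{\left(s \right)} = \frac{s}{4}$
$j = - \frac{608005935}{39812}$ ($j = - \frac{15273}{\frac{1}{4} \left(\left(-1\right) \left(-4\right)\right)} - \frac{42741}{-39812} = - \frac{15273}{\frac{1}{4} \cdot 4} - - \frac{42741}{39812} = - \frac{15273}{1} + \frac{42741}{39812} = \left(-15273\right) 1 + \frac{42741}{39812} = -15273 + \frac{42741}{39812} = - \frac{608005935}{39812} \approx -15272.0$)
$- j = \left(-1\right) \left(- \frac{608005935}{39812}\right) = \frac{608005935}{39812}$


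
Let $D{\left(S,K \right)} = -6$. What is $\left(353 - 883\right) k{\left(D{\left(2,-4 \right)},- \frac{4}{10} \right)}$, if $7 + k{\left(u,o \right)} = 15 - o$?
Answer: $-4452$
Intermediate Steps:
$k{\left(u,o \right)} = 8 - o$ ($k{\left(u,o \right)} = -7 - \left(-15 + o\right) = 8 - o$)
$\left(353 - 883\right) k{\left(D{\left(2,-4 \right)},- \frac{4}{10} \right)} = \left(353 - 883\right) \left(8 - - \frac{4}{10}\right) = - 530 \left(8 - \left(-4\right) \frac{1}{10}\right) = - 530 \left(8 - - \frac{2}{5}\right) = - 530 \left(8 + \frac{2}{5}\right) = \left(-530\right) \frac{42}{5} = -4452$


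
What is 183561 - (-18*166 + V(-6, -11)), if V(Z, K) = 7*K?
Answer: 186626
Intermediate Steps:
183561 - (-18*166 + V(-6, -11)) = 183561 - (-18*166 + 7*(-11)) = 183561 - (-2988 - 77) = 183561 - 1*(-3065) = 183561 + 3065 = 186626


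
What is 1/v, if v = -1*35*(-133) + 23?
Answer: 1/4678 ≈ 0.00021377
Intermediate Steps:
v = 4678 (v = -35*(-133) + 23 = 4655 + 23 = 4678)
1/v = 1/4678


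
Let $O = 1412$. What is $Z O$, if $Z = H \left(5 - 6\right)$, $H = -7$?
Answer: $9884$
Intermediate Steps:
$Z = 7$ ($Z = - 7 \left(5 - 6\right) = \left(-7\right) \left(-1\right) = 7$)
$Z O = 7 \cdot 1412 = 9884$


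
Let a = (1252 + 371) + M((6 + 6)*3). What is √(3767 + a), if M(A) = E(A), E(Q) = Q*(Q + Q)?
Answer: √7982 ≈ 89.342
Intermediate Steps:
E(Q) = 2*Q² (E(Q) = Q*(2*Q) = 2*Q²)
M(A) = 2*A²
a = 4215 (a = (1252 + 371) + 2*((6 + 6)*3)² = 1623 + 2*(12*3)² = 1623 + 2*36² = 1623 + 2*1296 = 1623 + 2592 = 4215)
√(3767 + a) = √(3767 + 4215) = √7982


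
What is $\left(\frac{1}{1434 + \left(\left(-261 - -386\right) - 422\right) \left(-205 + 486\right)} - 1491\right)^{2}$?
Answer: $\frac{14956383526134436}{6727772529} \approx 2.2231 \cdot 10^{6}$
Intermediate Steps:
$\left(\frac{1}{1434 + \left(\left(-261 - -386\right) - 422\right) \left(-205 + 486\right)} - 1491\right)^{2} = \left(\frac{1}{1434 + \left(\left(-261 + 386\right) - 422\right) 281} - 1491\right)^{2} = \left(\frac{1}{1434 + \left(125 - 422\right) 281} - 1491\right)^{2} = \left(\frac{1}{1434 - 83457} - 1491\right)^{2} = \left(\frac{1}{-82023} - 1491\right)^{2} = \left(- \frac{1}{82023} - 1491\right)^{2} = \left(- \frac{122296294}{82023}\right)^{2} = \frac{14956383526134436}{6727772529}$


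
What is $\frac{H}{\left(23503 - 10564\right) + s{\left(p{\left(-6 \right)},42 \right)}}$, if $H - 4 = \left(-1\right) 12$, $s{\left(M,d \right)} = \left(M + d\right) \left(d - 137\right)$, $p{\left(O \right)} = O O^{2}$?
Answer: $- \frac{8}{29469} \approx -0.00027147$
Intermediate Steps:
$p{\left(O \right)} = O^{3}$
$s{\left(M,d \right)} = \left(-137 + d\right) \left(M + d\right)$ ($s{\left(M,d \right)} = \left(M + d\right) \left(-137 + d\right) = \left(-137 + d\right) \left(M + d\right)$)
$H = -8$ ($H = 4 - 12 = -8$)
$\frac{H}{\left(23503 - 10564\right) + s{\left(p{\left(-6 \right)},42 \right)}} = \frac{1}{\left(23503 - 10564\right) + \left(42^{2} - 137 \left(-6\right)^{3} - 5754 + \left(-6\right)^{3} \cdot 42\right)} \left(-8\right) = \frac{1}{12939 - -16530} \left(-8\right) = \frac{1}{12939 + \left(1764 + 29592 - 5754 - 9072\right)} \left(-8\right) = \frac{1}{12939 + 16530} \left(-8\right) = \frac{1}{29469} \left(-8\right) = - \frac{8}{29469}$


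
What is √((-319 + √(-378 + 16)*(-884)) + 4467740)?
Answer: √(4467421 - 884*I*√362) ≈ 2113.6 - 3.98*I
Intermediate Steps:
√((-319 + √(-378 + 16)*(-884)) + 4467740) = √((-319 + √(-362)*(-884)) + 4467740) = √((-319 + (I*√362)*(-884)) + 4467740) = √((-319 - 884*I*√362) + 4467740) = √(4467421 - 884*I*√362)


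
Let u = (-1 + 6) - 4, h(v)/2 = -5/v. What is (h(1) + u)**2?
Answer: 81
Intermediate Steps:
h(v) = -10/v (h(v) = 2*(-5/v) = -10/v)
u = 1 (u = 5 - 4 = 1)
(h(1) + u)**2 = (-10/1 + 1)**2 = (-10*1 + 1)**2 = (-10 + 1)**2 = (-9)**2 = 81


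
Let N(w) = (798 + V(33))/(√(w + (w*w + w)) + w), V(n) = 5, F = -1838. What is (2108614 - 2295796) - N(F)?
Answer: -373561/2 + 2409*√93738/1838 ≈ -1.8638e+5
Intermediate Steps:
N(w) = 803/(w + √(w² + 2*w)) (N(w) = (798 + 5)/(√(w + (w*w + w)) + w) = 803/(√(w + (w² + w)) + w) = 803/(√(w + (w + w²)) + w) = 803/(√(w² + 2*w) + w) = 803/(w + √(w² + 2*w)))
(2108614 - 2295796) - N(F) = (2108614 - 2295796) - 803/(-1838 + √(-1838*(2 - 1838))) = -187182 - 803/(-1838 + √(-1838*(-1836))) = -187182 - 803/(-1838 + √3374568) = -187182 - 803/(-1838 + 6*√93738)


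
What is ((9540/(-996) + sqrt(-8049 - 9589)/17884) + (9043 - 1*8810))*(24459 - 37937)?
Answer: -249936032/83 - 6739*I*sqrt(17638)/8942 ≈ -3.0113e+6 - 100.09*I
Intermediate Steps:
((9540/(-996) + sqrt(-8049 - 9589)/17884) + (9043 - 1*8810))*(24459 - 37937) = ((9540*(-1/996) + sqrt(-17638)*(1/17884)) + (9043 - 8810))*(-13478) = ((-795/83 + (I*sqrt(17638))*(1/17884)) + 233)*(-13478) = ((-795/83 + I*sqrt(17638)/17884) + 233)*(-13478) = (18544/83 + I*sqrt(17638)/17884)*(-13478) = -249936032/83 - 6739*I*sqrt(17638)/8942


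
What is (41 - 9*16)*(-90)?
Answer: 9270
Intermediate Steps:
(41 - 9*16)*(-90) = (41 - 144)*(-90) = -103*(-90) = 9270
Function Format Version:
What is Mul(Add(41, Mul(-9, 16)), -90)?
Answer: 9270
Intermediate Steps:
Mul(Add(41, Mul(-9, 16)), -90) = Mul(Add(41, -144), -90) = Mul(-103, -90) = 9270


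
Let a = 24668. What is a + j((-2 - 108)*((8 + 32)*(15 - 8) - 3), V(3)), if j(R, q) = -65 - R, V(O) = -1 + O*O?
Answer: 55073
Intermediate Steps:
V(O) = -1 + O²
a + j((-2 - 108)*((8 + 32)*(15 - 8) - 3), V(3)) = 24668 + (-65 - (-2 - 108)*((8 + 32)*(15 - 8) - 3)) = 24668 + (-65 - (-110)*(40*7 - 3)) = 24668 + (-65 - (-110)*(280 - 3)) = 24668 + (-65 - (-110)*277) = 24668 + (-65 - 1*(-30470)) = 24668 + (-65 + 30470) = 24668 + 30405 = 55073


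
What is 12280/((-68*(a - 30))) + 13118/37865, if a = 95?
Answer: -20350032/8368165 ≈ -2.4318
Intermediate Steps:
12280/((-68*(a - 30))) + 13118/37865 = 12280/((-68*(95 - 30))) + 13118/37865 = 12280/((-68*65)) + 13118*(1/37865) = 12280/(-4420) + 13118/37865 = 12280*(-1/4420) + 13118/37865 = -614/221 + 13118/37865 = -20350032/8368165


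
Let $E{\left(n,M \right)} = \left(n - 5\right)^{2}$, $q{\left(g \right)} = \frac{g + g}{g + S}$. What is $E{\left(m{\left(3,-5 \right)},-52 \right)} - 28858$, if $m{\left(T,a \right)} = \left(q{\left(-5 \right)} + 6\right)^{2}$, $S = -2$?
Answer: $- \frac{63241377}{2401} \approx -26340.0$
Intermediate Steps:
$q{\left(g \right)} = \frac{2 g}{-2 + g}$ ($q{\left(g \right)} = \frac{g + g}{g - 2} = \frac{2 g}{-2 + g}$)
$m{\left(T,a \right)} = \frac{2704}{49}$ ($m{\left(T,a \right)} = \left(2 \left(-5\right) \frac{1}{-2 - 5} + 6\right)^{2} = \left(2 \left(-5\right) \frac{1}{-7} + 6\right)^{2} = \left(2 \left(-5\right) \left(- \frac{1}{7}\right) + 6\right)^{2} = \left(\frac{10}{7} + 6\right)^{2} = \left(\frac{52}{7}\right)^{2} = \frac{2704}{49}$)
$E{\left(n,M \right)} = \left(-5 + n\right)^{2}$ ($E{\left(n,M \right)} = \left(n - 5\right)^{2} = \left(-5 + n\right)^{2}$)
$E{\left(m{\left(3,-5 \right)},-52 \right)} - 28858 = \left(-5 + \frac{2704}{49}\right)^{2} - 28858 = \left(\frac{2459}{49}\right)^{2} - 28858 = \frac{6046681}{2401} - 28858 = - \frac{63241377}{2401}$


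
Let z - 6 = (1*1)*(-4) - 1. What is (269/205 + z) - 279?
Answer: -56721/205 ≈ -276.69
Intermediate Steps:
z = 1 (z = 6 + ((1*1)*(-4) - 1) = 6 + (1*(-4) - 1) = 6 + (-4 - 1) = 6 - 5 = 1)
(269/205 + z) - 279 = (269/205 + 1) - 279 = 474/205 - 279 = -56721/205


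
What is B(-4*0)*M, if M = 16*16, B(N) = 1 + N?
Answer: 256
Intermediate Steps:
M = 256
B(-4*0)*M = (1 - 4*0)*256 = (1 + 0)*256 = 1*256 = 256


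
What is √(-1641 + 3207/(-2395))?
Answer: I*√9420497790/2395 ≈ 40.526*I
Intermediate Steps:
√(-1641 + 3207/(-2395)) = √(-1641 + 3207*(-1/2395)) = √(-1641 - 3207/2395) = √(-3933402/2395) = I*√9420497790/2395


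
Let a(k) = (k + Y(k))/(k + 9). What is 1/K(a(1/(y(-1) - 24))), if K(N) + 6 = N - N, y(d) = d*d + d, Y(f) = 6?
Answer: -1/6 ≈ -0.16667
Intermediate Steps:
y(d) = d + d**2 (y(d) = d**2 + d = d + d**2)
a(k) = (6 + k)/(9 + k) (a(k) = (k + 6)/(k + 9) = (6 + k)/(9 + k))
K(N) = -6 (K(N) = -6 + (N - N) = -6 + 0 = -6)
1/K(a(1/(y(-1) - 24))) = 1/(-6) = -1/6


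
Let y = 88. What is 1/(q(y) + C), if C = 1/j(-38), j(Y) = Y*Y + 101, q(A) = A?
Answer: 1545/135961 ≈ 0.011364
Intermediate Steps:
j(Y) = 101 + Y**2 (j(Y) = Y**2 + 101 = 101 + Y**2)
C = 1/1545 (C = 1/(101 + (-38)**2) = 1/(101 + 1444) = 1/1545 ≈ 0.00064725)
1/(q(y) + C) = 1/(88 + 1/1545) = 1/(135961/1545) = 1545/135961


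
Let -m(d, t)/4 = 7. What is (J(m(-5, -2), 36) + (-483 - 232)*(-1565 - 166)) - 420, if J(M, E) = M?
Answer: 1237217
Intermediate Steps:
m(d, t) = -28 (m(d, t) = -4*7 = -28)
(J(m(-5, -2), 36) + (-483 - 232)*(-1565 - 166)) - 420 = (-28 + (-483 - 232)*(-1565 - 166)) - 420 = (-28 - 715*(-1731)) - 420 = (-28 + 1237665) - 420 = 1237637 - 420 = 1237217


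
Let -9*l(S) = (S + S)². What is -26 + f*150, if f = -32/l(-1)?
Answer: 10774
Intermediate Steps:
l(S) = -4*S²/9 (l(S) = -(S + S)²/9 = -4*S²/9)
f = 72 (f = -32/((-4/9*(-1)²)) = -32/((-4/9*1)) = -32/(-4/9) = -32*(-9/4) = 72)
-26 + f*150 = -26 + 72*150 = -26 + 10800 = 10774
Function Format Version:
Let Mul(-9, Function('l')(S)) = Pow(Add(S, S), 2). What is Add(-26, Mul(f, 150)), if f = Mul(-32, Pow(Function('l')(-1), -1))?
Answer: 10774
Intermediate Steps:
Function('l')(S) = Mul(Rational(-4, 9), Pow(S, 2)) (Function('l')(S) = Mul(Rational(-1, 9), Pow(Add(S, S), 2)) = Mul(Rational(-1, 9), Pow(Mul(2, S), 2)) = Mul(Rational(-1, 9), Mul(4, Pow(S, 2))) = Mul(Rational(-4, 9), Pow(S, 2)))
f = 72 (f = Mul(-32, Pow(Mul(Rational(-4, 9), Pow(-1, 2)), -1)) = Mul(-32, Pow(Mul(Rational(-4, 9), 1), -1)) = Mul(-32, Pow(Rational(-4, 9), -1)) = Mul(-32, Rational(-9, 4)) = 72)
Add(-26, Mul(f, 150)) = Add(-26, Mul(72, 150)) = Add(-26, 10800) = 10774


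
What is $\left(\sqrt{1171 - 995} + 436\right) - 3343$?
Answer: $-2907 + 4 \sqrt{11} \approx -2893.7$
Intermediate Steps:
$\left(\sqrt{1171 - 995} + 436\right) - 3343 = \left(\sqrt{176} + 436\right) - 3343 = \left(4 \sqrt{11} + 436\right) - 3343 = \left(436 + 4 \sqrt{11}\right) - 3343 = -2907 + 4 \sqrt{11}$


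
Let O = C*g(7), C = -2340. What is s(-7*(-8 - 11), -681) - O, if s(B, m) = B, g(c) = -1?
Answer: -2207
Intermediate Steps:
O = 2340 (O = -2340*(-1) = 2340)
s(-7*(-8 - 11), -681) - O = -7*(-8 - 11) - 1*2340 = -7*(-19) - 2340 = 133 - 2340 = -2207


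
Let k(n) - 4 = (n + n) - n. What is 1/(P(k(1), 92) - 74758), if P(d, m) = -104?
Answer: -1/74862 ≈ -1.3358e-5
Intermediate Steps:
k(n) = 4 + n (k(n) = 4 + ((n + n) - n) = 4 + (2*n - n) = 4 + n)
1/(P(k(1), 92) - 74758) = 1/(-104 - 74758) = 1/(-74862) = -1/74862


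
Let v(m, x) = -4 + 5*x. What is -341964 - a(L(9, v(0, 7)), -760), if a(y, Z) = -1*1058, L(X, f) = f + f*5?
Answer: -340906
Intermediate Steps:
L(X, f) = 6*f (L(X, f) = f + 5*f = 6*f)
a(y, Z) = -1058
-341964 - a(L(9, v(0, 7)), -760) = -341964 - 1*(-1058) = -341964 + 1058 = -340906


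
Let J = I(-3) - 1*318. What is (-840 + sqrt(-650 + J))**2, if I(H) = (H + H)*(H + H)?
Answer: 704668 - 3360*I*sqrt(233) ≈ 7.0467e+5 - 51288.0*I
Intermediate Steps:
I(H) = 4*H**2 (I(H) = (2*H)*(2*H) = 4*H**2)
J = -282 (J = 4*(-3)**2 - 1*318 = 4*9 - 318 = 36 - 318 = -282)
(-840 + sqrt(-650 + J))**2 = (-840 + sqrt(-650 - 282))**2 = (-840 + sqrt(-932))**2 = (-840 + 2*I*sqrt(233))**2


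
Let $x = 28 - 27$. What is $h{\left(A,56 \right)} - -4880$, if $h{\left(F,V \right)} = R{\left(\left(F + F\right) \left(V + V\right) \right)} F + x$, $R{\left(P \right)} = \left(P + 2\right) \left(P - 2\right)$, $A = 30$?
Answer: $1354756761$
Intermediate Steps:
$R{\left(P \right)} = \left(-2 + P\right) \left(2 + P\right)$ ($R{\left(P \right)} = \left(2 + P\right) \left(-2 + P\right) = \left(-2 + P\right) \left(2 + P\right)$)
$x = 1$
$h{\left(F,V \right)} = 1 + F \left(-4 + 16 F^{2} V^{2}\right)$ ($h{\left(F,V \right)} = \left(-4 + \left(\left(F + F\right) \left(V + V\right)\right)^{2}\right) F + 1 = \left(-4 + \left(2 F 2 V\right)^{2}\right) F + 1 = \left(-4 + \left(4 F V\right)^{2}\right) F + 1 = \left(-4 + 16 F^{2} V^{2}\right) F + 1 = F \left(-4 + 16 F^{2} V^{2}\right) + 1 = 1 + F \left(-4 + 16 F^{2} V^{2}\right)$)
$h{\left(A,56 \right)} - -4880 = \left(1 - 120 + 16 \cdot 30^{3} \cdot 56^{2}\right) - -4880 = \left(1 - 120 + 16 \cdot 27000 \cdot 3136\right) + 4880 = \left(1 - 120 + 1354752000\right) + 4880 = 1354751881 + 4880 = 1354756761$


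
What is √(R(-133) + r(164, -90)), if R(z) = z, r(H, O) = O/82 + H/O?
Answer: 2*I*√12852065/615 ≈ 11.658*I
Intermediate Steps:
r(H, O) = O/82 + H/O (r(H, O) = O*(1/82) + H/O = O/82 + H/O)
√(R(-133) + r(164, -90)) = √(-133 + ((1/82)*(-90) + 164/(-90))) = √(-133 + (-45/41 + 164*(-1/90))) = √(-133 + (-45/41 - 82/45)) = √(-133 - 5387/1845) = √(-250772/1845) = 2*I*√12852065/615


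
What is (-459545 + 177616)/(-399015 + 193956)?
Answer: 281929/205059 ≈ 1.3749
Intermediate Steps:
(-459545 + 177616)/(-399015 + 193956) = -281929/(-205059) = -281929*(-1/205059) = 281929/205059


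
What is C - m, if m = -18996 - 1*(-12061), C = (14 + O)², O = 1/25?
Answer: 4457576/625 ≈ 7132.1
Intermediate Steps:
O = 1/25 ≈ 0.040000
C = 123201/625 (C = (14 + 1/25)² = (351/25)² = 123201/625 ≈ 197.12)
m = -6935 (m = -18996 + 12061 = -6935)
C - m = 123201/625 - 1*(-6935) = 123201/625 + 6935 = 4457576/625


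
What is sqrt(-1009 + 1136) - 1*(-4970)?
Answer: 4970 + sqrt(127) ≈ 4981.3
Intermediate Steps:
sqrt(-1009 + 1136) - 1*(-4970) = sqrt(127) + 4970 = 4970 + sqrt(127)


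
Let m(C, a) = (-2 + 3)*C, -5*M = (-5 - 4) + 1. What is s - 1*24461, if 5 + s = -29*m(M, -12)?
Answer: -122562/5 ≈ -24512.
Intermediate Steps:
M = 8/5 (M = -((-5 - 4) + 1)/5 = -(-9 + 1)/5 = -⅕*(-8) = 8/5 ≈ 1.6000)
m(C, a) = C (m(C, a) = 1*C = C)
s = -257/5 (s = -5 - 29*8/5 = -5 - 232/5 = -257/5 ≈ -51.400)
s - 1*24461 = -257/5 - 1*24461 = -257/5 - 24461 = -122562/5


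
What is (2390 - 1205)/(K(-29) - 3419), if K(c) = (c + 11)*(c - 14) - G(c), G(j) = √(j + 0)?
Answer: -1044775/2332018 + 395*I*√29/2332018 ≈ -0.44801 + 0.00091215*I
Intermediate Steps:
G(j) = √j
K(c) = -√c + (-14 + c)*(11 + c) (K(c) = (c + 11)*(c - 14) - √c = (11 + c)*(-14 + c) - √c = (-14 + c)*(11 + c) - √c = -√c + (-14 + c)*(11 + c))
(2390 - 1205)/(K(-29) - 3419) = (2390 - 1205)/((-154 + (-29)² - √(-29) - 3*(-29)) - 3419) = 1185/((-154 + 841 - I*√29 + 87) - 3419) = 1185/((774 - I*√29) - 3419) = 1185/(-2645 - I*√29)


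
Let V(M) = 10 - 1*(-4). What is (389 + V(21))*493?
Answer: 198679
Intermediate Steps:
V(M) = 14 (V(M) = 10 + 4 = 14)
(389 + V(21))*493 = (389 + 14)*493 = 403*493 = 198679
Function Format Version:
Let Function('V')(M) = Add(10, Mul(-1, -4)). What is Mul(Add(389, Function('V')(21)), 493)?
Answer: 198679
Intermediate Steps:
Function('V')(M) = 14 (Function('V')(M) = Add(10, 4) = 14)
Mul(Add(389, Function('V')(21)), 493) = Mul(Add(389, 14), 493) = Mul(403, 493) = 198679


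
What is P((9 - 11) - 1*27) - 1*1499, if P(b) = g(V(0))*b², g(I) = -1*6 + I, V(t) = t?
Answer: -6545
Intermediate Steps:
g(I) = -6 + I
P(b) = -6*b² (P(b) = (-6 + 0)*b² = -6*b²)
P((9 - 11) - 1*27) - 1*1499 = -6*((9 - 11) - 1*27)² - 1*1499 = -6*(-2 - 27)² - 1499 = -6*(-29)² - 1499 = -6*841 - 1499 = -5046 - 1499 = -6545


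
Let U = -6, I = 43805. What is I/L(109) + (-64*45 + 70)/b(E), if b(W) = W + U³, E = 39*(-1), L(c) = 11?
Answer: 2240237/561 ≈ 3993.3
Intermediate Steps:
E = -39
b(W) = -216 + W (b(W) = W + (-6)³ = W - 216 = -216 + W)
I/L(109) + (-64*45 + 70)/b(E) = 43805/11 + (-64*45 + 70)/(-216 - 39) = 43805*(1/11) + (-2880 + 70)/(-255) = 43805/11 - 2810*(-1/255) = 43805/11 + 562/51 = 2240237/561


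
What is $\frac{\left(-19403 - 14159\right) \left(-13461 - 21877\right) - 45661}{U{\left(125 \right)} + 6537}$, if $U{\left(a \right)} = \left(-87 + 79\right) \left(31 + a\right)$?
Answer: $\frac{395322765}{1763} \approx 2.2423 \cdot 10^{5}$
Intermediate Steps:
$U{\left(a \right)} = -248 - 8 a$ ($U{\left(a \right)} = - 8 \left(31 + a\right) = -248 - 8 a$)
$\frac{\left(-19403 - 14159\right) \left(-13461 - 21877\right) - 45661}{U{\left(125 \right)} + 6537} = \frac{\left(-19403 - 14159\right) \left(-13461 - 21877\right) - 45661}{\left(-248 - 1000\right) + 6537} = \frac{\left(-33562\right) \left(-35338\right) - 45661}{\left(-248 - 1000\right) + 6537} = \frac{1186013956 - 45661}{-1248 + 6537} = \frac{1185968295}{5289} = 1185968295 \cdot \frac{1}{5289} = \frac{395322765}{1763}$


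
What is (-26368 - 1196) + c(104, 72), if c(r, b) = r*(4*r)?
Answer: 15700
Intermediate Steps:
c(r, b) = 4*r²
(-26368 - 1196) + c(104, 72) = (-26368 - 1196) + 4*104² = -27564 + 4*10816 = -27564 + 43264 = 15700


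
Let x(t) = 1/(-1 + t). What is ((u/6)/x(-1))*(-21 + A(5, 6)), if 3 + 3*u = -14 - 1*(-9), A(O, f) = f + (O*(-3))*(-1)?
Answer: 0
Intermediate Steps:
A(O, f) = f + 3*O (A(O, f) = f - 3*O*(-1) = f + 3*O)
u = -8/3 (u = -1 + (-14 - 1*(-9))/3 = -1 + (-14 + 9)/3 = -1 + (⅓)*(-5) = -1 - 5/3 = -8/3 ≈ -2.6667)
((u/6)/x(-1))*(-21 + A(5, 6)) = ((-8/3/6)/(1/(-1 - 1)))*(-21 + (6 + 3*5)) = ((-8/3*⅙)/(1/(-2)))*(-21 + (6 + 15)) = (-4/(9*(-½)))*(-21 + 21) = -4/9*(-2)*0 = (8/9)*0 = 0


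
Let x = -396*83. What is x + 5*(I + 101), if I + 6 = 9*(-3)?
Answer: -32528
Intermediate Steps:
I = -33 (I = -6 + 9*(-3) = -6 - 27 = -33)
x = -32868
x + 5*(I + 101) = -32868 + 5*(-33 + 101) = -32868 + 5*68 = -32868 + 340 = -32528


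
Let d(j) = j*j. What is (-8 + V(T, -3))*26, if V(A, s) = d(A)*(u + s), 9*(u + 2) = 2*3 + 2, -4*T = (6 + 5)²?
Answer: -7057297/72 ≈ -98018.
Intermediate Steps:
T = -121/4 (T = -(6 + 5)²/4 = -¼*11² = -¼*121 = -121/4 ≈ -30.250)
d(j) = j²
u = -10/9 (u = -2 + (2*3 + 2)/9 = -2 + (6 + 2)/9 = -2 + (⅑)*8 = -2 + 8/9 = -10/9 ≈ -1.1111)
V(A, s) = A²*(-10/9 + s)
(-8 + V(T, -3))*26 = (-8 + (-121/4)²*(-10/9 - 3))*26 = (-8 + (14641/16)*(-37/9))*26 = (-8 - 541717/144)*26 = -542869/144*26 = -7057297/72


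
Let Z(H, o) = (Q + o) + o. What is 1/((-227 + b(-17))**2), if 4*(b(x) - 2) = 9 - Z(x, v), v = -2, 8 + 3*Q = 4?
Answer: 144/7059649 ≈ 2.0398e-5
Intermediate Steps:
Q = -4/3 (Q = -8/3 + (1/3)*4 = -8/3 + 4/3 = -4/3 ≈ -1.3333)
Z(H, o) = -4/3 + 2*o (Z(H, o) = (-4/3 + o) + o = -4/3 + 2*o)
b(x) = 67/12 (b(x) = 2 + (9 - (-4/3 + 2*(-2)))/4 = 2 + (9 - (-4/3 - 4))/4 = 2 + (9 - 1*(-16/3))/4 = 2 + (9 + 16/3)/4 = 2 + (1/4)*(43/3) = 2 + 43/12 = 67/12)
1/((-227 + b(-17))**2) = 1/((-227 + 67/12)**2) = 1/((-2657/12)**2) = 1/(7059649/144) = 144/7059649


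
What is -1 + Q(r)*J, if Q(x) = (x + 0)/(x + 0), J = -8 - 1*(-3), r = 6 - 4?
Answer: -6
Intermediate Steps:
r = 2
J = -5 (J = -8 + 3 = -5)
Q(x) = 1 (Q(x) = x/x = 1)
-1 + Q(r)*J = -1 + 1*(-5) = -1 - 5 = -6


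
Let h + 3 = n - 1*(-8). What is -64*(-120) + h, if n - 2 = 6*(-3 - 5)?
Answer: 7639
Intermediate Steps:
n = -46 (n = 2 + 6*(-3 - 5) = 2 + 6*(-8) = 2 - 48 = -46)
h = -41 (h = -3 + (-46 - 1*(-8)) = -3 + (-46 + 8) = -3 - 38 = -41)
-64*(-120) + h = -64*(-120) - 41 = 7680 - 41 = 7639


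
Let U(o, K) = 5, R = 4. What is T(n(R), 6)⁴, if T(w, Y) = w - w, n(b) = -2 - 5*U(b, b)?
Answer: 0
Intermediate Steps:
n(b) = -27 (n(b) = -2 - 5*5 = -2 - 25 = -27)
T(w, Y) = 0
T(n(R), 6)⁴ = 0⁴ = 0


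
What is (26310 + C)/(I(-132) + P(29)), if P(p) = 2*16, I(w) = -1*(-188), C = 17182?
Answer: 10873/55 ≈ 197.69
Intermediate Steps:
I(w) = 188
P(p) = 32
(26310 + C)/(I(-132) + P(29)) = (26310 + 17182)/(188 + 32) = 43492/220 = 43492*(1/220) = 10873/55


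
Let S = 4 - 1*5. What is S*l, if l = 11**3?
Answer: -1331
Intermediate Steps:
S = -1 (S = 4 - 5 = -1)
l = 1331
S*l = -1*1331 = -1331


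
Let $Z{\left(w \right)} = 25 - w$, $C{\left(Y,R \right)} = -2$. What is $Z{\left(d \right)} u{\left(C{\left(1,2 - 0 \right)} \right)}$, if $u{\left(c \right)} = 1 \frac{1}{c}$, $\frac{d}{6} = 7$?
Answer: $\frac{17}{2} \approx 8.5$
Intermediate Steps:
$d = 42$ ($d = 6 \cdot 7 = 42$)
$u{\left(c \right)} = \frac{1}{c}$
$Z{\left(d \right)} u{\left(C{\left(1,2 - 0 \right)} \right)} = \frac{25 - 42}{-2} = \left(25 - 42\right) \left(- \frac{1}{2}\right) = \left(-17\right) \left(- \frac{1}{2}\right) = \frac{17}{2}$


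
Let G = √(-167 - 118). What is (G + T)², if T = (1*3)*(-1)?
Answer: (3 - I*√285)² ≈ -276.0 - 101.29*I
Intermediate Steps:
G = I*√285 (G = √(-285) = I*√285 ≈ 16.882*I)
T = -3 (T = 3*(-1) = -3)
(G + T)² = (I*√285 - 3)² = (-3 + I*√285)²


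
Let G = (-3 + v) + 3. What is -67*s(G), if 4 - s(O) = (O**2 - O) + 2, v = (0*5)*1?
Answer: -134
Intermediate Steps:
v = 0 (v = 0*1 = 0)
G = 0 (G = (-3 + 0) + 3 = -3 + 3 = 0)
s(O) = 2 + O - O**2 (s(O) = 4 - ((O**2 - O) + 2) = 4 - (2 + O**2 - O) = 4 + (-2 + O - O**2) = 2 + O - O**2)
-67*s(G) = -67*(2 + 0 - 1*0**2) = -67*(2 + 0 - 1*0) = -67*(2 + 0 + 0) = -67*2 = -134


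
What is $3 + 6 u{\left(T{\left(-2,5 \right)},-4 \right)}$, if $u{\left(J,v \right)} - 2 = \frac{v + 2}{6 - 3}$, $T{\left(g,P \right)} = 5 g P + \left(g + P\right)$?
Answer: $11$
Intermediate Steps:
$T{\left(g,P \right)} = P + g + 5 P g$ ($T{\left(g,P \right)} = 5 P g + \left(P + g\right) = P + g + 5 P g$)
$u{\left(J,v \right)} = \frac{8}{3} + \frac{v}{3}$ ($u{\left(J,v \right)} = 2 + \frac{v + 2}{6 - 3} = 2 + \frac{2 + v}{3} = 2 + \left(2 + v\right) \frac{1}{3} = 2 + \left(\frac{2}{3} + \frac{v}{3}\right) = \frac{8}{3} + \frac{v}{3}$)
$3 + 6 u{\left(T{\left(-2,5 \right)},-4 \right)} = 3 + 6 \left(\frac{8}{3} + \frac{1}{3} \left(-4\right)\right) = 3 + 6 \left(\frac{8}{3} - \frac{4}{3}\right) = 3 + 6 \cdot \frac{4}{3} = 3 + 8 = 11$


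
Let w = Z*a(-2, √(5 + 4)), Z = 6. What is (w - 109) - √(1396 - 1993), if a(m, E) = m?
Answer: -121 - I*√597 ≈ -121.0 - 24.434*I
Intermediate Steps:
w = -12 (w = 6*(-2) = -12)
(w - 109) - √(1396 - 1993) = (-12 - 109) - √(1396 - 1993) = -121 - √(-597) = -121 - I*√597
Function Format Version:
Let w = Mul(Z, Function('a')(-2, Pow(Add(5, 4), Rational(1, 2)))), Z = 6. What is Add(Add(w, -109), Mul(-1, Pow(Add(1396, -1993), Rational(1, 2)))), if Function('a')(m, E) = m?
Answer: Add(-121, Mul(-1, I, Pow(597, Rational(1, 2)))) ≈ Add(-121.00, Mul(-24.434, I))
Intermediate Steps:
w = -12 (w = Mul(6, -2) = -12)
Add(Add(w, -109), Mul(-1, Pow(Add(1396, -1993), Rational(1, 2)))) = Add(Add(-12, -109), Mul(-1, Pow(Add(1396, -1993), Rational(1, 2)))) = Add(-121, Mul(-1, Pow(-597, Rational(1, 2)))) = Add(-121, Mul(-1, Mul(I, Pow(597, Rational(1, 2))))) = Add(-121, Mul(-1, I, Pow(597, Rational(1, 2))))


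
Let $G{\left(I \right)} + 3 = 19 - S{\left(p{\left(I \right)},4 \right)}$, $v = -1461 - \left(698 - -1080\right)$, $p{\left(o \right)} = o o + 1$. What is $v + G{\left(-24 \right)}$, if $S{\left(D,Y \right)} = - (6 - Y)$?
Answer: $-3221$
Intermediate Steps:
$p{\left(o \right)} = 1 + o^{2}$ ($p{\left(o \right)} = o^{2} + 1 = 1 + o^{2}$)
$S{\left(D,Y \right)} = -6 + Y$
$v = -3239$ ($v = -1461 - \left(698 + 1080\right) = -1461 - 1778 = -3239$)
$G{\left(I \right)} = 18$ ($G{\left(I \right)} = -3 + \left(19 - \left(-6 + 4\right)\right) = -3 + \left(19 - -2\right) = -3 + \left(19 + 2\right) = -3 + 21 = 18$)
$v + G{\left(-24 \right)} = -3239 + 18 = -3221$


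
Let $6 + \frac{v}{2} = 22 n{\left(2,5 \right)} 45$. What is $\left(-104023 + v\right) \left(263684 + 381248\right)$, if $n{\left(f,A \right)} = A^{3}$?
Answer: $92525169380$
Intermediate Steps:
$v = 247488$ ($v = -12 + 2 \cdot 22 \cdot 5^{3} \cdot 45 = -12 + 2 \cdot 22 \cdot 125 \cdot 45 = -12 + 2 \cdot 2750 \cdot 45 = -12 + 2 \cdot 123750 = -12 + 247500 = 247488$)
$\left(-104023 + v\right) \left(263684 + 381248\right) = \left(-104023 + 247488\right) \left(263684 + 381248\right) = 143465 \cdot 644932 = 92525169380$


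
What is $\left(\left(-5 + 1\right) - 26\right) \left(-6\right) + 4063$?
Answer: $4243$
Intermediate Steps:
$\left(\left(-5 + 1\right) - 26\right) \left(-6\right) + 4063 = \left(-4 - 26\right) \left(-6\right) + 4063 = \left(-30\right) \left(-6\right) + 4063 = 180 + 4063 = 4243$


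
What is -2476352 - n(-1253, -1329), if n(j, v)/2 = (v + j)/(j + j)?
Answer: -3102871638/1253 ≈ -2.4764e+6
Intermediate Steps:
n(j, v) = (j + v)/j (n(j, v) = 2*((v + j)/(j + j)) = 2*((j + v)/((2*j))) = 2*((j + v)*(1/(2*j))) = 2*((j + v)/(2*j)) = (j + v)/j)
-2476352 - n(-1253, -1329) = -2476352 - (-1253 - 1329)/(-1253) = -2476352 - (-1)*(-2582)/1253 = -2476352 - 1*2582/1253 = -2476352 - 2582/1253 = -3102871638/1253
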